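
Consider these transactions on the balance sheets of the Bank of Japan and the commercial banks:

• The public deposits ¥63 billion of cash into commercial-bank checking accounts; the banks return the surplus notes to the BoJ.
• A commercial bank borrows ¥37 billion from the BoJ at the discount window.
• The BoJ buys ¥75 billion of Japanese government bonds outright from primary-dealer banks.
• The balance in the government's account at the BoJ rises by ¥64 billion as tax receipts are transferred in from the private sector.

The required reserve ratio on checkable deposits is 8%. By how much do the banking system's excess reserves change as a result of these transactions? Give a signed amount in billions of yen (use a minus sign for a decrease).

+¥111.08 billion

Currency deposit ¥63 billion: reserves +¥63B, deposits +¥63B.
Discount-window loan ¥37 billion: reserves +¥37B, deposits 0.
OMO purchase (from banks) ¥75 billion: reserves +¥75B, deposits 0.
Government account inflow ¥64 billion: reserves −¥64B, deposits −¥64B.
Totals: Δreserves = +¥111B, Δdeposits = −¥1B.
Δrequired reserves = 8% × −¥1B = −¥0.08B.
Δexcess reserves = Δreserves − Δrequired = +¥111B − (−¥0.08B) = +¥111.08 billion.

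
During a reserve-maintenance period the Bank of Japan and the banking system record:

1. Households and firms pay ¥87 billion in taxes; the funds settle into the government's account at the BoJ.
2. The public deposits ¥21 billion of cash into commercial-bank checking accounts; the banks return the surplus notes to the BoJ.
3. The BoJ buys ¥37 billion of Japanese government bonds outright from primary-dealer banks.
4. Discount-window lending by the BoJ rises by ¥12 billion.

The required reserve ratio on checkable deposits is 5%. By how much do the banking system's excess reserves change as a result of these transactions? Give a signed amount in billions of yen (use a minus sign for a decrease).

-¥13.7 billion

Government account inflow ¥87 billion: reserves −¥87B, deposits −¥87B.
Currency deposit ¥21 billion: reserves +¥21B, deposits +¥21B.
OMO purchase (from banks) ¥37 billion: reserves +¥37B, deposits 0.
Discount-window loan ¥12 billion: reserves +¥12B, deposits 0.
Totals: Δreserves = −¥17B, Δdeposits = −¥66B.
Δrequired reserves = 5% × −¥66B = −¥3.3B.
Δexcess reserves = Δreserves − Δrequired = −¥17B − (−¥3.3B) = -¥13.7 billion.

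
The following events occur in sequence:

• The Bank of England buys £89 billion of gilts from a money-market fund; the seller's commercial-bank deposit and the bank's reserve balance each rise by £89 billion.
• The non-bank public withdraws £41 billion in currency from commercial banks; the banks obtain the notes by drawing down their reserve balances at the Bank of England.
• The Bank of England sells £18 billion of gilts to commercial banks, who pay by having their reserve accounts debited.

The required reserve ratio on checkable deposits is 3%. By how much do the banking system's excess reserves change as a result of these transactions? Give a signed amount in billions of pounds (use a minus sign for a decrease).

+£28.56 billion

Asset purchase (from non-banks) £89 billion: reserves +£89B, deposits +£89B.
Currency withdrawal £41 billion: reserves −£41B, deposits −£41B.
OMO sale (to banks) £18 billion: reserves −£18B, deposits 0.
Totals: Δreserves = +£30B, Δdeposits = +£48B.
Δrequired reserves = 3% × +£48B = +£1.44B.
Δexcess reserves = Δreserves − Δrequired = +£30B − (+£1.44B) = +£28.56 billion.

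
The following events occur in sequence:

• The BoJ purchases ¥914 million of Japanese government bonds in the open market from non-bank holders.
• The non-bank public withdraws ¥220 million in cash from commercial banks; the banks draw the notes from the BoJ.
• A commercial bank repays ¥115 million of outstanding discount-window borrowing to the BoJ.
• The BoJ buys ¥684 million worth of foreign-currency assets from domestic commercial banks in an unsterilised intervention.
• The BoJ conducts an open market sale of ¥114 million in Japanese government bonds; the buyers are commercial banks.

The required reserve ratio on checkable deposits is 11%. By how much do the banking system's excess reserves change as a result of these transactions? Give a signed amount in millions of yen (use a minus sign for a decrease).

+¥1072.66 million

Asset purchase (from non-banks) ¥914 million: reserves +¥914M, deposits +¥914M.
Currency withdrawal ¥220 million: reserves −¥220M, deposits −¥220M.
Discount-window repayment ¥115 million: reserves −¥115M, deposits 0.
FX purchase ¥684 million: reserves +¥684M, deposits 0.
OMO sale (to banks) ¥114 million: reserves −¥114M, deposits 0.
Totals: Δreserves = +¥1149M, Δdeposits = +¥694M.
Δrequired reserves = 11% × +¥694M = +¥76.34M.
Δexcess reserves = Δreserves − Δrequired = +¥1149M − (+¥76.34M) = +¥1072.66 million.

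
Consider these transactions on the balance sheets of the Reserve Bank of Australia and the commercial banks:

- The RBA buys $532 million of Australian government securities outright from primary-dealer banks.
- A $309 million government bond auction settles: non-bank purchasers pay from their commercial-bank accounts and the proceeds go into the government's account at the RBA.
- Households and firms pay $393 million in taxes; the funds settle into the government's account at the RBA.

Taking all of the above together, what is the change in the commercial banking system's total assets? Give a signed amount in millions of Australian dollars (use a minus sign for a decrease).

OMO purchase (from banks) $532 million: just an asset swap on bank balance sheets → 0.
Government account inflow $309 million: bank balance sheets shrink → −$309M.
Government account inflow $393 million: bank balance sheets shrink → −$393M.
Net: 0 − 309 − 393 = -$702 million.

-$702 million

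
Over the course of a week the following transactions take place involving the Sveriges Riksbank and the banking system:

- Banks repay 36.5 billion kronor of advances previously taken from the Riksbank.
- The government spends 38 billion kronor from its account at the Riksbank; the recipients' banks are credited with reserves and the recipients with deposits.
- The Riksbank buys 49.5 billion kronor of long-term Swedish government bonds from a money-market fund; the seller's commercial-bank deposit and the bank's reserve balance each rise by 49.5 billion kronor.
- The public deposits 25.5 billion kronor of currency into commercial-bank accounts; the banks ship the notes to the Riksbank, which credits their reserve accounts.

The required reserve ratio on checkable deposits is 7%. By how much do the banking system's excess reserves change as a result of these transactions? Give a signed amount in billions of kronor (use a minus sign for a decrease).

Discount-window repayment 36.5 billion kronor: reserves −36.5B, deposits 0.
Government spending 38 billion kronor: reserves +38B, deposits +38B.
Asset purchase (from non-banks) 49.5 billion kronor: reserves +49.5B, deposits +49.5B.
Currency deposit 25.5 billion kronor: reserves +25.5B, deposits +25.5B.
Totals: Δreserves = +76.5B, Δdeposits = +113B.
Δrequired reserves = 7% × +113B = +7.91B.
Δexcess reserves = Δreserves − Δrequired = +76.5B − (+7.91B) = +68.59 billion.

+68.59 billion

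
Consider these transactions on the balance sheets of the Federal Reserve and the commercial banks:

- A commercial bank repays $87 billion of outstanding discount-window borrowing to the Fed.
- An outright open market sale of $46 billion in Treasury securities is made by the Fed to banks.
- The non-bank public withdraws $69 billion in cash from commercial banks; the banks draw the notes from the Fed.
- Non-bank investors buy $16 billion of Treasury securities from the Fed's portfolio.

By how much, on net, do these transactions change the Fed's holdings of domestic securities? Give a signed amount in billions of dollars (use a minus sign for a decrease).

-$62 billion

Discount-window repayment $87 billion: the Fed's securities portfolio is untouched → 0.
OMO sale (to banks) $46 billion: securities removed from the Fed's portfolio → −$46B.
Currency withdrawal $69 billion: the Fed's securities portfolio is untouched → 0.
Asset sale (to non-banks) $16 billion: securities removed from the Fed's portfolio → −$16B.
Net: 0 − 46 + 0 − 16 = -$62 billion.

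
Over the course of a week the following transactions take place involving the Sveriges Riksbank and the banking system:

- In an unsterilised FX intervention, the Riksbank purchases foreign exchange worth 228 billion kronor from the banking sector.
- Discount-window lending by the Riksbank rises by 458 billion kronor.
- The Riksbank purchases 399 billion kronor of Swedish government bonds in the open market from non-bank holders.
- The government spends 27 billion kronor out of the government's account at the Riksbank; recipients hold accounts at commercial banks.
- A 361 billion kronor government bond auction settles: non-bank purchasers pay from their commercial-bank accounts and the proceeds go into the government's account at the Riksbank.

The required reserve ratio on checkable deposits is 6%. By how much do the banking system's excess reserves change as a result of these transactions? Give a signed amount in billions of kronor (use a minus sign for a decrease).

FX purchase 228 billion kronor: reserves +228B, deposits 0.
Discount-window loan 458 billion kronor: reserves +458B, deposits 0.
Asset purchase (from non-banks) 399 billion kronor: reserves +399B, deposits +399B.
Government spending 27 billion kronor: reserves +27B, deposits +27B.
Government account inflow 361 billion kronor: reserves −361B, deposits −361B.
Totals: Δreserves = +751B, Δdeposits = +65B.
Δrequired reserves = 6% × +65B = +3.9B.
Δexcess reserves = Δreserves − Δrequired = +751B − (+3.9B) = +747.1 billion.

+747.1 billion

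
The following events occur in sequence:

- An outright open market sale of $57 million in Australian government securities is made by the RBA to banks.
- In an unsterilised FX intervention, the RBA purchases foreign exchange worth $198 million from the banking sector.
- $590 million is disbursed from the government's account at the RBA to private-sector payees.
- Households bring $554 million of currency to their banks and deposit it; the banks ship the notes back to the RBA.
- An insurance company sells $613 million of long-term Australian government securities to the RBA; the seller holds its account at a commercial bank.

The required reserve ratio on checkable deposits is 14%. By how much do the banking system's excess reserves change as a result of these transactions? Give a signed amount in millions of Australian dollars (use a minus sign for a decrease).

OMO sale (to banks) $57 million: reserves −$57M, deposits 0.
FX purchase $198 million: reserves +$198M, deposits 0.
Government spending $590 million: reserves +$590M, deposits +$590M.
Currency deposit $554 million: reserves +$554M, deposits +$554M.
Asset purchase (from non-banks) $613 million: reserves +$613M, deposits +$613M.
Totals: Δreserves = +$1898M, Δdeposits = +$1757M.
Δrequired reserves = 14% × +$1757M = +$245.98M.
Δexcess reserves = Δreserves − Δrequired = +$1898M − (+$245.98M) = +$1652.02 million.

+$1652.02 million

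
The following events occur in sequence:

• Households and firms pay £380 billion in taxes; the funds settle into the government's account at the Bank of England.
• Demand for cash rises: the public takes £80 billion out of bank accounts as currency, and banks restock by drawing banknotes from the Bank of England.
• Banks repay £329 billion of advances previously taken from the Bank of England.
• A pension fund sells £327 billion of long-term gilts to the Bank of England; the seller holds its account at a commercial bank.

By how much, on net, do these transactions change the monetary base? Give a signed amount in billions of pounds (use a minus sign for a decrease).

-£382 billion

Bank of England balance sheet:
  Assets:      Securities +£327B, Loans to banks −£329B
  Liabilities: Bank reserves −£462B, Currency in circulation +£80B, Government deposits +£380B
Monetary base = currency + reserves: +£80B + (−£462B) = -£382 billion.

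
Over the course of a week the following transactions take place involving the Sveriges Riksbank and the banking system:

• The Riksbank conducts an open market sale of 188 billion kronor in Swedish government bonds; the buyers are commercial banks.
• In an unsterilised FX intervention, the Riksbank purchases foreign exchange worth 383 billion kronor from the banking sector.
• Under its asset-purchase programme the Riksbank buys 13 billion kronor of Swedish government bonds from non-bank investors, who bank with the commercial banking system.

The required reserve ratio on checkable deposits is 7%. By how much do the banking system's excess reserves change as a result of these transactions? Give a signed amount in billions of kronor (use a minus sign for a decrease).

+207.09 billion

OMO sale (to banks) 188 billion kronor: reserves −188B, deposits 0.
FX purchase 383 billion kronor: reserves +383B, deposits 0.
Asset purchase (from non-banks) 13 billion kronor: reserves +13B, deposits +13B.
Totals: Δreserves = +208B, Δdeposits = +13B.
Δrequired reserves = 7% × +13B = +0.91B.
Δexcess reserves = Δreserves − Δrequired = +208B − (+0.91B) = +207.09 billion.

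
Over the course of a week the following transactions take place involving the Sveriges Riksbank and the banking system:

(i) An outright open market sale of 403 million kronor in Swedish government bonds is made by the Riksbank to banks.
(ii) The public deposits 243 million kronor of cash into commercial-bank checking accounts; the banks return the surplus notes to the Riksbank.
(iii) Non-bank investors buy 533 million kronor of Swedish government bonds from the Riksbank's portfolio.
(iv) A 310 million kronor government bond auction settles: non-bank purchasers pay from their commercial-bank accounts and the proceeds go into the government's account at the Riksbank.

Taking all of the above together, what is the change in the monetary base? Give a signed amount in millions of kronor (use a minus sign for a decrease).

Riksbank balance sheet:
  Assets:      Securities −936M
  Liabilities: Bank reserves −1003M, Currency in circulation −243M, Government deposits +310M
Commercial banking system:
  Assets:      Reserves at CB −1003M, Securities +403M
  Liabilities: Checkable deposits −600M
Monetary base = currency + reserves: −243M + (−1003M) = -1246 million.

-1246 million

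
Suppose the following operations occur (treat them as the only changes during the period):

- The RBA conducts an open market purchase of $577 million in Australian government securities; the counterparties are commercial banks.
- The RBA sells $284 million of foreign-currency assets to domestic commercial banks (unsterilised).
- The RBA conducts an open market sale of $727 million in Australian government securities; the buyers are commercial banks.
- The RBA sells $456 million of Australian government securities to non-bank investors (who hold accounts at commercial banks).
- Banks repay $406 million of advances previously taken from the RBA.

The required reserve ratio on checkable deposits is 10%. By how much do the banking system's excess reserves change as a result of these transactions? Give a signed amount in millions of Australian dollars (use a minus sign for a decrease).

OMO purchase (from banks) $577 million: reserves +$577M, deposits 0.
FX sale $284 million: reserves −$284M, deposits 0.
OMO sale (to banks) $727 million: reserves −$727M, deposits 0.
Asset sale (to non-banks) $456 million: reserves −$456M, deposits −$456M.
Discount-window repayment $406 million: reserves −$406M, deposits 0.
Totals: Δreserves = −$1296M, Δdeposits = −$456M.
Δrequired reserves = 10% × −$456M = −$45.6M.
Δexcess reserves = Δreserves − Δrequired = −$1296M − (−$45.6M) = -$1250.4 million.

-$1250.4 million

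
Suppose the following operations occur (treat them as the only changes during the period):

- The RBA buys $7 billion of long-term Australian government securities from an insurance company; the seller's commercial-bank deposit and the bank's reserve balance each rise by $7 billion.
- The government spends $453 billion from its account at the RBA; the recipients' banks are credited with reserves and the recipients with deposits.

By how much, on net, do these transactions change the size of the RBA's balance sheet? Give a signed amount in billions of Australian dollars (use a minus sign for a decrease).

+$7 billion

Asset purchase (from non-banks) $7 billion: an RBA asset is acquired → +$7B.
Government spending $453 billion: only the composition of liabilities changes → 0.
Net: 7 + 0 = +$7 billion.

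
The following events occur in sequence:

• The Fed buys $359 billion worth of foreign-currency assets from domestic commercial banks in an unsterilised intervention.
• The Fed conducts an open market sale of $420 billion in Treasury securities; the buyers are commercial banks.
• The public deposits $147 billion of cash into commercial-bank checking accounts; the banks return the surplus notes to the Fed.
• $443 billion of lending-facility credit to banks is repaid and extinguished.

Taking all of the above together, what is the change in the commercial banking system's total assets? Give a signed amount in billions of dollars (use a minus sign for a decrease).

FX purchase $359 billion: just an asset swap on bank balance sheets → 0.
OMO sale (to banks) $420 billion: just an asset swap on bank balance sheets → 0.
Currency deposit $147 billion: bank balance sheets expand → +$147B.
Discount-window repayment $443 billion: bank balance sheets shrink → −$443B.
Net: 0 + 0 + 147 − 443 = -$296 billion.

-$296 billion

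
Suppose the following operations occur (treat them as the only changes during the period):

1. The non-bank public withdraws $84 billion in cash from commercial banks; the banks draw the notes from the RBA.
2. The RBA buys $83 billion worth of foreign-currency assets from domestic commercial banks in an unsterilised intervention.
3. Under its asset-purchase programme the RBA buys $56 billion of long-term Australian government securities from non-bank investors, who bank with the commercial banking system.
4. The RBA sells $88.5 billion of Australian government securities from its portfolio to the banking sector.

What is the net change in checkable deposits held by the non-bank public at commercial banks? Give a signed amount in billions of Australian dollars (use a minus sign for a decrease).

Currency withdrawal $84 billion: non-bank counterparties' bank balances fall → −$84B.
FX purchase $83 billion: the counterparty is a bank, so public deposits are unchanged → 0.
Asset purchase (from non-banks) $56 billion: non-bank counterparties' bank balances rise → +$56B.
OMO sale (to banks) $88.5 billion: the counterparty is a bank, so public deposits are unchanged → 0.
Net: −84 + 0 + 56 + 0 = -$28 billion.

-$28 billion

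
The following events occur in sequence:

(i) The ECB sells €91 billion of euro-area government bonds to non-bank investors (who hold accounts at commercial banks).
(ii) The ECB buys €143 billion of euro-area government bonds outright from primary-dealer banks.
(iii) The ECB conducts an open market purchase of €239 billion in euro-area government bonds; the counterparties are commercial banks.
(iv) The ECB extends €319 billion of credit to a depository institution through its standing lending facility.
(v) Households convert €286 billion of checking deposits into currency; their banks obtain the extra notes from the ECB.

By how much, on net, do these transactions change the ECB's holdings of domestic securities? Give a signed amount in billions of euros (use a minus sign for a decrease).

Asset sale (to non-banks) €91 billion: securities removed from the ECB's portfolio → −€91B.
OMO purchase (from banks) €143 billion: securities added to the ECB's portfolio → +€143B.
OMO purchase (from banks) €239 billion: securities added to the ECB's portfolio → +€239B.
Discount-window loan €319 billion: the ECB's securities portfolio is untouched → 0.
Currency withdrawal €286 billion: the ECB's securities portfolio is untouched → 0.
Net: −91 + 143 + 239 + 0 + 0 = +€291 billion.

+€291 billion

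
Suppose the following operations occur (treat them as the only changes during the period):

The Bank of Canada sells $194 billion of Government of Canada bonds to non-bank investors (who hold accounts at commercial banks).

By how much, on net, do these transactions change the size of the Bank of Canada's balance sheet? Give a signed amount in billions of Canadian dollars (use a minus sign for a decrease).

-$194 billion

Asset sale (to non-banks) $194 billion: a Bank of Canada asset is shed → −$194B.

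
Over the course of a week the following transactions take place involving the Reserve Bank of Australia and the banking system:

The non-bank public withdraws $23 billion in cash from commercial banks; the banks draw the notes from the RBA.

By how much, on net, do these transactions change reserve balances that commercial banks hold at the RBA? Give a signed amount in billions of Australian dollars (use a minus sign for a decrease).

RBA balance sheet:
  Assets:      no change
  Liabilities: Bank reserves −$23B, Currency in circulation +$23B
Commercial banking system:
  Assets:      Reserves at CB −$23B
  Liabilities: Checkable deposits −$23B
So the change in reserve balances that commercial banks hold at the RBA is -$23 billion.

-$23 billion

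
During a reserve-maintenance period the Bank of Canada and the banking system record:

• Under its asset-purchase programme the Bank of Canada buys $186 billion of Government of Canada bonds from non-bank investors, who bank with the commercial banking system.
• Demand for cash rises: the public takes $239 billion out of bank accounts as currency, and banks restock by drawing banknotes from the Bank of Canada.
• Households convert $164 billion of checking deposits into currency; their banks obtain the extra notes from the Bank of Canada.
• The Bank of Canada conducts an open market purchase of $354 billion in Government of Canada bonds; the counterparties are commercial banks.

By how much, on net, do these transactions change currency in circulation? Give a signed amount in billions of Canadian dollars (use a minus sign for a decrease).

+$403 billion

Asset purchase (from non-banks) $186 billion: no currency enters or leaves circulation → 0.
Currency withdrawal $239 billion: notes leave the central bank → +$239B.
Currency withdrawal $164 billion: notes leave the central bank → +$164B.
OMO purchase (from banks) $354 billion: no currency enters or leaves circulation → 0.
Net: 0 + 239 + 164 + 0 = +$403 billion.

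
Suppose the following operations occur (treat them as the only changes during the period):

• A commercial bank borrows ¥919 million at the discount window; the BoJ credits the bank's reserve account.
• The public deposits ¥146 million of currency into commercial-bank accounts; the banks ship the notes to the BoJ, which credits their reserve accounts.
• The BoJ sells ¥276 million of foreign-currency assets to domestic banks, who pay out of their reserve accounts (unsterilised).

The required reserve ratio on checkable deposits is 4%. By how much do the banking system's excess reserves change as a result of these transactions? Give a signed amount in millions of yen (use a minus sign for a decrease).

Discount-window loan ¥919 million: reserves +¥919M, deposits 0.
Currency deposit ¥146 million: reserves +¥146M, deposits +¥146M.
FX sale ¥276 million: reserves −¥276M, deposits 0.
Totals: Δreserves = +¥789M, Δdeposits = +¥146M.
Δrequired reserves = 4% × +¥146M = +¥5.84M.
Δexcess reserves = Δreserves − Δrequired = +¥789M − (+¥5.84M) = +¥783.16 million.

+¥783.16 million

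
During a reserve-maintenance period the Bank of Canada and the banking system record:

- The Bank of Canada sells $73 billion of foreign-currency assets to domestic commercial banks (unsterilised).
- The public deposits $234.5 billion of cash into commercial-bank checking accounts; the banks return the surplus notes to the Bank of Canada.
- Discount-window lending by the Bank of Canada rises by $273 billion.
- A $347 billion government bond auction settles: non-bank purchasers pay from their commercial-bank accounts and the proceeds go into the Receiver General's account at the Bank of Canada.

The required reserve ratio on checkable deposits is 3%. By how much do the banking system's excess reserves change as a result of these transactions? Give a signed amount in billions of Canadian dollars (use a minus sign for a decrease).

FX sale $73 billion: reserves −$73B, deposits 0.
Currency deposit $234.5 billion: reserves +$234.5B, deposits +$234.5B.
Discount-window loan $273 billion: reserves +$273B, deposits 0.
Government account inflow $347 billion: reserves −$347B, deposits −$347B.
Totals: Δreserves = +$87.5B, Δdeposits = −$112.5B.
Δrequired reserves = 3% × −$112.5B = −$3.375B.
Δexcess reserves = Δreserves − Δrequired = +$87.5B − (−$3.375B) = +$90.875 billion.

+$90.875 billion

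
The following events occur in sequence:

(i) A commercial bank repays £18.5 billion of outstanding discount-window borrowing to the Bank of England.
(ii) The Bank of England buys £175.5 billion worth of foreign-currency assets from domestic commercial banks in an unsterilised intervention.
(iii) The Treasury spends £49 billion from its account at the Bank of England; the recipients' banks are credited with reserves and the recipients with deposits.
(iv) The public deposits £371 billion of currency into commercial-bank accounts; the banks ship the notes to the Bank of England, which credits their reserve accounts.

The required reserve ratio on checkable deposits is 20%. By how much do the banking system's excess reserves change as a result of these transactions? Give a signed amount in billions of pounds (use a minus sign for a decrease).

Discount-window repayment £18.5 billion: reserves −£18.5B, deposits 0.
FX purchase £175.5 billion: reserves +£175.5B, deposits 0.
Government spending £49 billion: reserves +£49B, deposits +£49B.
Currency deposit £371 billion: reserves +£371B, deposits +£371B.
Totals: Δreserves = +£577B, Δdeposits = +£420B.
Δrequired reserves = 20% × +£420B = +£84B.
Δexcess reserves = Δreserves − Δrequired = +£577B − (+£84B) = +£493 billion.

+£493 billion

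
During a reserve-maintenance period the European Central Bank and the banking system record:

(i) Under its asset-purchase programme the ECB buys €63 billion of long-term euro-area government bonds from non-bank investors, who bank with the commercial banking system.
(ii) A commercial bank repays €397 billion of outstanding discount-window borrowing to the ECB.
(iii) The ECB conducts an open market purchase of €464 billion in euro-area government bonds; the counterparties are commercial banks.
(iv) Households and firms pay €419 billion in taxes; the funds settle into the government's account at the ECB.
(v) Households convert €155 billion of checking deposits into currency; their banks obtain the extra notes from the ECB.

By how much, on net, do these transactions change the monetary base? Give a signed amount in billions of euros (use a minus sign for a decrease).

-€289 billion

Asset purchase (from non-banks) €63 billion: ECB balance sheet expands → +€63B.
Discount-window repayment €397 billion: ECB balance sheet contracts → −€397B.
OMO purchase (from banks) €464 billion: ECB balance sheet expands → +€464B.
Government account inflow €419 billion: reserves shift to a non-base liability → −€419B.
Currency withdrawal €155 billion: just a shift between currency and reserves — both are base money → 0.
Net: 63 − 397 + 464 − 419 + 0 = -€289 billion.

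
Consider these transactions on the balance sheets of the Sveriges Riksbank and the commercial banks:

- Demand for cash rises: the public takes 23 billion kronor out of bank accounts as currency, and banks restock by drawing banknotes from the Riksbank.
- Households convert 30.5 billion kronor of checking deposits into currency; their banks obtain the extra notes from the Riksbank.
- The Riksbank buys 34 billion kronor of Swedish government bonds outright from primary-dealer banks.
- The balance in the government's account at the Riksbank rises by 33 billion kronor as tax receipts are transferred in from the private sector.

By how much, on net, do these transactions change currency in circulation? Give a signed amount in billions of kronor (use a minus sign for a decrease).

+53.5 billion

Currency withdrawal 23 billion kronor: notes leave the central bank → +23B.
Currency withdrawal 30.5 billion kronor: notes leave the central bank → +30.5B.
OMO purchase (from banks) 34 billion kronor: no currency enters or leaves circulation → 0.
Government account inflow 33 billion kronor: no currency enters or leaves circulation → 0.
Net: 23 + 30.5 + 0 + 0 = +53.5 billion.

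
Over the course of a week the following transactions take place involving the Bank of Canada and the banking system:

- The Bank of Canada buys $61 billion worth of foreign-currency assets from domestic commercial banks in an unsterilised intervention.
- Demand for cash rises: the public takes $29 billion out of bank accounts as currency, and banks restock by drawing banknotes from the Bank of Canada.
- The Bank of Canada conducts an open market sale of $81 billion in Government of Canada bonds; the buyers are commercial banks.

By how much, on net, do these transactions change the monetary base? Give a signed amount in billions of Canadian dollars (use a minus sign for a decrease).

-$20 billion

Bank of Canada balance sheet:
  Assets:      Securities −$81B, Foreign assets +$61B
  Liabilities: Bank reserves −$49B, Currency in circulation +$29B
Monetary base = currency + reserves: +$29B + (−$49B) = -$20 billion.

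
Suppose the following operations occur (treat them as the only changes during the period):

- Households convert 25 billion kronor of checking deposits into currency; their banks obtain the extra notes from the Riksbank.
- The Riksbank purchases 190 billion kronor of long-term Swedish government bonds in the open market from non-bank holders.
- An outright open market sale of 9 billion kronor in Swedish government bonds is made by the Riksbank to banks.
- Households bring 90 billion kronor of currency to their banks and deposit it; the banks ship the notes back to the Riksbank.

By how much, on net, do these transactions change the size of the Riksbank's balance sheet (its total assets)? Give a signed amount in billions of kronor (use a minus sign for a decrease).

Currency withdrawal 25 billion kronor: only the composition of liabilities changes → 0.
Asset purchase (from non-banks) 190 billion kronor: a Riksbank asset is acquired → +190B.
OMO sale (to banks) 9 billion kronor: a Riksbank asset is shed → −9B.
Currency deposit 90 billion kronor: only the composition of liabilities changes → 0.
Net: 0 + 190 − 9 + 0 = +181 billion.

+181 billion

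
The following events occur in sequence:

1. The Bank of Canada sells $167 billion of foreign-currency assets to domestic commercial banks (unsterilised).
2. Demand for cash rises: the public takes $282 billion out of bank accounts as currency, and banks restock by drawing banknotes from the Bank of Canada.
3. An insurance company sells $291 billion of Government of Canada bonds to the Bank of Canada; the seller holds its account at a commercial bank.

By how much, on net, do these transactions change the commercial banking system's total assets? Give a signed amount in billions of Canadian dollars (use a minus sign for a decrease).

FX sale $167 billion: just an asset swap on bank balance sheets → 0.
Currency withdrawal $282 billion: bank balance sheets shrink → −$282B.
Asset purchase (from non-banks) $291 billion: bank balance sheets expand → +$291B.
Net: 0 − 282 + 291 = +$9 billion.

+$9 billion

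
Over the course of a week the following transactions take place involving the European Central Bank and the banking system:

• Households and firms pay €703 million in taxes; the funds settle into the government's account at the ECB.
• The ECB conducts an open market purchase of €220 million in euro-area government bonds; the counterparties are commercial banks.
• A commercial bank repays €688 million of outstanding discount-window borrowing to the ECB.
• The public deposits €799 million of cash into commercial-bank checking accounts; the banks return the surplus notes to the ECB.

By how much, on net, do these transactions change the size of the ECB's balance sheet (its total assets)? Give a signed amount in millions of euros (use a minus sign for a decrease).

Government account inflow €703 million: only the composition of liabilities changes → 0.
OMO purchase (from banks) €220 million: an ECB asset is acquired → +€220M.
Discount-window repayment €688 million: an ECB asset is shed → −€688M.
Currency deposit €799 million: only the composition of liabilities changes → 0.
Net: 0 + 220 − 688 + 0 = -€468 million.

-€468 million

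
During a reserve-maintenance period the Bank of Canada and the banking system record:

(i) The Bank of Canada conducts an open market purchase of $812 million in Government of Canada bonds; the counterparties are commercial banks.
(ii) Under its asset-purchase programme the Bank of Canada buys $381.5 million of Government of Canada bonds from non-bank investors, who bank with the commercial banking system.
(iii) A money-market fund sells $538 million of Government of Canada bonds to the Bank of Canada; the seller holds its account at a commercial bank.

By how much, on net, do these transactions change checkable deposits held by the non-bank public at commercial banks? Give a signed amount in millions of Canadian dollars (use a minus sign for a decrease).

+$919.5 million

Bank of Canada balance sheet:
  Assets:      Securities +$1731.5M
  Liabilities: Bank reserves +$1731.5M
Commercial banking system:
  Assets:      Reserves at CB +$1731.5M, Securities −$812M
  Liabilities: Checkable deposits +$919.5M
So the change in checkable deposits held by the non-bank public at commercial banks is +$919.5 million.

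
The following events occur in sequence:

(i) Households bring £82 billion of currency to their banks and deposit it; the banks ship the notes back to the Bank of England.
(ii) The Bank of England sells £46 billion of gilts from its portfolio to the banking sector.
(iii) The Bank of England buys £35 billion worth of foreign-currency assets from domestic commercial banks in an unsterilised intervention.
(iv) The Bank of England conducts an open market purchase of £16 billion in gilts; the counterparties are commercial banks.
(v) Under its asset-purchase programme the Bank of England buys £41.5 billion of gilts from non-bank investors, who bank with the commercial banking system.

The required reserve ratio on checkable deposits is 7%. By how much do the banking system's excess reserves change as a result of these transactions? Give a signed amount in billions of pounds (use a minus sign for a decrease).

+£119.855 billion

Currency deposit £82 billion: reserves +£82B, deposits +£82B.
OMO sale (to banks) £46 billion: reserves −£46B, deposits 0.
FX purchase £35 billion: reserves +£35B, deposits 0.
OMO purchase (from banks) £16 billion: reserves +£16B, deposits 0.
Asset purchase (from non-banks) £41.5 billion: reserves +£41.5B, deposits +£41.5B.
Totals: Δreserves = +£128.5B, Δdeposits = +£123.5B.
Δrequired reserves = 7% × +£123.5B = +£8.645B.
Δexcess reserves = Δreserves − Δrequired = +£128.5B − (+£8.645B) = +£119.855 billion.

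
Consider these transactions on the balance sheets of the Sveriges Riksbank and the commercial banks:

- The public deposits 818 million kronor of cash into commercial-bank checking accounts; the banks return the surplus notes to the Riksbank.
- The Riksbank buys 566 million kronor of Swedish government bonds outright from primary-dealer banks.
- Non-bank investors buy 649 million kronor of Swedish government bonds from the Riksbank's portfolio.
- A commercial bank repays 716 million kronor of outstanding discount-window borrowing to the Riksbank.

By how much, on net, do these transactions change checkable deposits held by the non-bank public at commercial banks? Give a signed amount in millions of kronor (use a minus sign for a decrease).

+169 million

Currency deposit 818 million kronor: non-bank counterparties' bank balances rise → +818M.
OMO purchase (from banks) 566 million kronor: the counterparty is a bank, so public deposits are unchanged → 0.
Asset sale (to non-banks) 649 million kronor: non-bank counterparties' bank balances fall → −649M.
Discount-window repayment 716 million kronor: the counterparty is a bank, so public deposits are unchanged → 0.
Net: 818 + 0 − 649 + 0 = +169 million.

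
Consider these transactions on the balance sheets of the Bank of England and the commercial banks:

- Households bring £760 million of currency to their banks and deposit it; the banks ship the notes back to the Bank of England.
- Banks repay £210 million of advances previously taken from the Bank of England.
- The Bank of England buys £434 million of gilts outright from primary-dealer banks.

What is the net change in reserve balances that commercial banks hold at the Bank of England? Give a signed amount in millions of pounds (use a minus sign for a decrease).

+£984 million

Currency deposit £760 million: returned notes are swapped for reserve credit → +£760M.
Discount-window repayment £210 million: repayment is debited from reserves → −£210M.
OMO purchase (from banks) £434 million: the Bank of England pays by crediting reserve accounts → +£434M.
Net: 760 − 210 + 434 = +£984 million.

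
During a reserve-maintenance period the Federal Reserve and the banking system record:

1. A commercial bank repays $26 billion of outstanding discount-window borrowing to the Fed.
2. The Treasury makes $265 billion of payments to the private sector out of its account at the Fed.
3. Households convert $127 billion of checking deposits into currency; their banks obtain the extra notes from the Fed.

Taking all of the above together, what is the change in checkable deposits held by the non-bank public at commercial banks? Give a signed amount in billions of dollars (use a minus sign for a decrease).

Discount-window repayment $26 billion: the counterparty is a bank, so public deposits are unchanged → 0.
Government spending $265 billion: non-bank counterparties' bank balances rise → +$265B.
Currency withdrawal $127 billion: non-bank counterparties' bank balances fall → −$127B.
Net: 0 + 265 − 127 = +$138 billion.

+$138 billion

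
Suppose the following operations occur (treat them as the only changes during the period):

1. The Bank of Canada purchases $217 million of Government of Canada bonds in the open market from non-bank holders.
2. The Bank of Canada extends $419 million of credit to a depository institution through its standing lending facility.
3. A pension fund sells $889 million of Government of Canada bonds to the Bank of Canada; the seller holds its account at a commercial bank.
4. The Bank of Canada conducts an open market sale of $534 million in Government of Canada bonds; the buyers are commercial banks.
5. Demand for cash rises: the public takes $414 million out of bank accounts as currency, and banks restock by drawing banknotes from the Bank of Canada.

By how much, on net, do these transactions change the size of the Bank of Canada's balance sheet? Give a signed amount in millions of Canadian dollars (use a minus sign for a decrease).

+$991 million

Bank of Canada balance sheet:
  Assets:      Securities +$572M, Loans to banks +$419M
  Liabilities: Bank reserves +$577M, Currency in circulation +$414M
Commercial banking system:
  Assets:      Reserves at CB +$577M, Securities +$534M
  Liabilities: Checkable deposits +$692M, Borrowings from CB +$419M
Change in total Bank of Canada assets = +$991 million.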